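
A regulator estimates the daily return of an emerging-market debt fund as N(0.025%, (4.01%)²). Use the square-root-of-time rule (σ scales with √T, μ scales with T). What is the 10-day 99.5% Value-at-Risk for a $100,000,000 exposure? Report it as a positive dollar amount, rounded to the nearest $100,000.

At 99.5%, z = 2.576.
σ_{10d} = 4.01% × √10 = 12.681%; μ_{10d} = 10 × 0.025% = 0.250%.
VaR = −(0.250%) + 2.576 × 12.681% = 32.416%.
On $100,000,000: 0.32416 × $100,000,000 = $32,416,000.

$32,400,000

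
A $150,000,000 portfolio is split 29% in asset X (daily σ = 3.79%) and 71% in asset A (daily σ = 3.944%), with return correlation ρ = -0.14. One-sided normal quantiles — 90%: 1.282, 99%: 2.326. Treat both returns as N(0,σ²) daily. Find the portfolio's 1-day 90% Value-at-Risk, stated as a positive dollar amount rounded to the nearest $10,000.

σ_p² = 0.29²·3.79² + 0.71²·3.944² + 2·-0.14·0.29·0.71·3.79·3.944 = 8.1876 (%²).
σ_p = √8.1876 = 2.861%.
VaR = 1.282 × 2.861% = 3.668%; on $150,000,000 that is $5,502,000.

$5,500,000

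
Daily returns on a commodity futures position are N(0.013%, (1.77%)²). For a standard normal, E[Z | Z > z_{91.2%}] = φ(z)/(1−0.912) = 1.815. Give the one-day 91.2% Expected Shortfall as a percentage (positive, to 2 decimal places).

ES = −(0.013%) + 1.77% × 1.815 = 3.200%.

3.20%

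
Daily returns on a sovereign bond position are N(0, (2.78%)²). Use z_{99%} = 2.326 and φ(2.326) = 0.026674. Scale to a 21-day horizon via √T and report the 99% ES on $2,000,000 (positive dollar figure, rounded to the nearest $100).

σ_{21d} = 2.78% × √21 = 12.740%.
ES multiplier = φ(z)/(1−α) = 0.026674/0.01 = 2.667.
ES = 12.740% × 2.667 = 33.978%; on $2,000,000: $679,560.

$679,600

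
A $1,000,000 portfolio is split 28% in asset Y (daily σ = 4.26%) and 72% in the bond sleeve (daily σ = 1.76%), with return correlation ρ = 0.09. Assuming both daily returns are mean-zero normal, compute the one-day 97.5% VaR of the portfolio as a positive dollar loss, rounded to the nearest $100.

$35,600

σ_p² = 0.28²·4.26² + 0.72²·1.76² + 2·0.09·0.28·0.72·4.26·1.76 = 3.3006 (%²).
σ_p = √3.3006 = 1.817%.
At 97.5%, z = 1.960.
VaR = 1.960 × 1.817% = 3.561%; on $1,000,000 that is $35,610.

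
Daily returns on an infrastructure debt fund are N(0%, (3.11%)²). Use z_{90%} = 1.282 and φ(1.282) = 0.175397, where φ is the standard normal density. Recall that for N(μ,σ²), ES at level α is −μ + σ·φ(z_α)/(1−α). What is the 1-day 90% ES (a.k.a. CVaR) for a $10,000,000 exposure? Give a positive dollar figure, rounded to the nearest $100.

Tail multiplier: φ(z)/(1−α) = 0.175397 / 0.1 = 1.754.
ES = 3.11% × 1.754 = 5.455%.
On $10,000,000: 0.05455 × $10,000,000 = $545,500.

$545,500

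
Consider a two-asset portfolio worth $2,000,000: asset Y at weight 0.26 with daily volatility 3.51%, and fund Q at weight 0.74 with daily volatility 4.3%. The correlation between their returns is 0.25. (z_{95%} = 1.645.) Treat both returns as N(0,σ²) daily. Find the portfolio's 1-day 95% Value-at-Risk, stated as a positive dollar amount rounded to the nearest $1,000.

$116,000

σ_p² = 0.26²·3.51² + 0.74²·4.3² + 2·0.25·0.26·0.74·3.51·4.3 = 12.4099 (%²).
σ_p = √12.4099 = 3.523%.
VaR = 1.645 × 3.523% = 5.795%; on $2,000,000 that is $115,900.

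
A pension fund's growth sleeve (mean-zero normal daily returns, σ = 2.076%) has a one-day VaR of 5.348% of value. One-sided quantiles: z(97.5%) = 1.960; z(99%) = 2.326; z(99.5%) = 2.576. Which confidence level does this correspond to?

99.5%

Implied z = VaR/σ = 5.348 / 2.076 = 2.576.
This matches z(99.5%) = 2.576.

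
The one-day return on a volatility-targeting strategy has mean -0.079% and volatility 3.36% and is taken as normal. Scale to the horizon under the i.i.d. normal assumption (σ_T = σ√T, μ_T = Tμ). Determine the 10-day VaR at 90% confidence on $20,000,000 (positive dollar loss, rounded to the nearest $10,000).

At 90%, z = 1.282.
σ_{10d} = 3.36% × √10 = 10.625%; μ_{10d} = 10 × -0.079% = -0.790%.
VaR = −(-0.790%) + 1.282 × 10.625% = 14.411%.
On $20,000,000: 0.14411 × $20,000,000 = $2,882,200.

$2,880,000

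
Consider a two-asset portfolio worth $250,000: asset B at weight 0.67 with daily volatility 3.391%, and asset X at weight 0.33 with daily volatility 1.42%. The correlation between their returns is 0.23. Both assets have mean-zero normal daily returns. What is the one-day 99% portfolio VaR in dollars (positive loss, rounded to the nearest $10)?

$14,090

σ_p² = 0.67²·3.391² + 0.33²·1.42² + 2·0.23·0.67·0.33·3.391·1.42 = 5.8712 (%²).
σ_p = √5.8712 = 2.423%.
At 99%, z = 2.326.
VaR = 2.326 × 2.423% = 5.636%; on $250,000 that is $14,090.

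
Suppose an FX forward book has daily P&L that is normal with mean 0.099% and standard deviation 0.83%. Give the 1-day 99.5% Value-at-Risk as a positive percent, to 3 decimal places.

At 99.5% one-sided, z = 2.576.
VaR = −μ + z·σ = −(0.099%) + 2.576 × 0.83% = 2.039%.

2.039%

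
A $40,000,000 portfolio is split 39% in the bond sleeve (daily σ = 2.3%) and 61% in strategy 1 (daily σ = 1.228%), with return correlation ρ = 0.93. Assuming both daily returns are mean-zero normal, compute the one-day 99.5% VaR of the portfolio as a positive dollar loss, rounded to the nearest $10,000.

$1,670,000

σ_p² = 0.39²·2.3² + 0.61²·1.228² + 2·0.93·0.39·0.61·2.3·1.228 = 2.6155 (%²).
σ_p = √2.6155 = 1.617%.
At 99.5%, z = 2.576.
VaR = 2.576 × 1.617% = 4.165%; on $40,000,000 that is $1,666,000.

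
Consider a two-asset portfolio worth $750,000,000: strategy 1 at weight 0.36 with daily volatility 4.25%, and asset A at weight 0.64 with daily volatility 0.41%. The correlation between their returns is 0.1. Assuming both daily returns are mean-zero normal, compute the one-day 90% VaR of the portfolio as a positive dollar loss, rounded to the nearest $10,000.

$15,170,000

σ_p² = 0.36²·4.25² + 0.64²·0.41² + 2·0.1·0.36·0.64·4.25·0.41 = 2.4900 (%²).
σ_p = √2.4900 = 1.578%.
At 90%, z = 1.282.
VaR = 1.282 × 1.578% = 2.023%; on $750,000,000 that is $15,172,500.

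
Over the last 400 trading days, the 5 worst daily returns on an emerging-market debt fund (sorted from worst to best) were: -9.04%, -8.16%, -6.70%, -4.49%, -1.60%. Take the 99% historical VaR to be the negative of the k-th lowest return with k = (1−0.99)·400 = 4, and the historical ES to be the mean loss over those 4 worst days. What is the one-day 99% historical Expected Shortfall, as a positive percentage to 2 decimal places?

The 4 worst returns sum to -28.39%.
ES = −(-28.39%) / 4 = 7.0975% ≈ 7.10%.

7.10%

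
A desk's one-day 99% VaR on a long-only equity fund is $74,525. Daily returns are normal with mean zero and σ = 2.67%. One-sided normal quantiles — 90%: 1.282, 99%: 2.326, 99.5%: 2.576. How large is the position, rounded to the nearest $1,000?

VaR as a fraction of value: z·σ = 2.326 × 2.67% = 6.21042%.
Position = $74,525 / 0.0621042 = $1,199,999.

$1,200,000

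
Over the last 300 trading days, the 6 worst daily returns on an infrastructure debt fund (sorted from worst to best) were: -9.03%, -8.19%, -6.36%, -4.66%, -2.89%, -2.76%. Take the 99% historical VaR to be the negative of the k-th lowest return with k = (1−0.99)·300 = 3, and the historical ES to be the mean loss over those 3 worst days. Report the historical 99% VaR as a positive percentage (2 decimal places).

k = 3; the 3rd lowest return is -6.36%, so VaR = 6.36%.

6.36%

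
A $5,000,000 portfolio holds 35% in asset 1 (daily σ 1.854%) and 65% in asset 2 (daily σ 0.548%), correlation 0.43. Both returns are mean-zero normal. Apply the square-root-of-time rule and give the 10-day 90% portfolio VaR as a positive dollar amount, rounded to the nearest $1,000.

σ_p = √(0.35²·1.854² + 0.65²·0.548² + 2·0.43·0.35·0.65·1.854·0.548) = 0.864%.
σ_{10d} = 0.864% × √10 = 2.732%.
z(90%) = 1.282.
VaR = 1.282 × 2.732% = 3.502%; on $5,000,000 that is $175,100.

$175,000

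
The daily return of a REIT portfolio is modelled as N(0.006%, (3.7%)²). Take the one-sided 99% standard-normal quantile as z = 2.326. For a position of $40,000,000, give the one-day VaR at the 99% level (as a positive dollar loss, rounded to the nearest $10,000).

$3,440,000

VaR = −μ + z·σ = −(0.006%) + 2.326 × 3.7% = 8.600%.
On $40,000,000: 0.08600 × $40,000,000 = $3,440,000.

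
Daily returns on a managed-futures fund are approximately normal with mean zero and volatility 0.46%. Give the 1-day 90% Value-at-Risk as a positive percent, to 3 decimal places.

0.590%

At 90% one-sided, z = 1.282.
VaR = z·σ = 1.282 × 0.46% = 0.590%.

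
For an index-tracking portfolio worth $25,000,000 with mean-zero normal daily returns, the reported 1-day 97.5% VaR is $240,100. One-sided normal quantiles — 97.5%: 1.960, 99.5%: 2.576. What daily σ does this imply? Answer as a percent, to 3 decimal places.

VaR as a fraction: $240,100 / $25,000,000 = 0.960%.
σ = VaR / z = 0.960% / 1.960 = 0.490%.

0.490%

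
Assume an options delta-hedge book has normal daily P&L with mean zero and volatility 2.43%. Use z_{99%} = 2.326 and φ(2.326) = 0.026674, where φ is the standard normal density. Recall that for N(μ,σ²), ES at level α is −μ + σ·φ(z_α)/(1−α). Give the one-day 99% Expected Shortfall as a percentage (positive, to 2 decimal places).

Tail multiplier: φ(z)/(1−α) = 0.026674 / 0.01 = 2.667.
ES = 2.43% × 2.667 = 6.481%.

6.48%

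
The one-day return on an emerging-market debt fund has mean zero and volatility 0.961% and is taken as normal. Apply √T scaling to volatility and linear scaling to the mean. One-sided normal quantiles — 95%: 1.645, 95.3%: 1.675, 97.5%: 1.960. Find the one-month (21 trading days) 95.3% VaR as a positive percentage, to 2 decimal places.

7.38%

σ_{21d} = 0.961% × √21 = 4.404%.
VaR = 1.675 × 4.404% = 7.377%.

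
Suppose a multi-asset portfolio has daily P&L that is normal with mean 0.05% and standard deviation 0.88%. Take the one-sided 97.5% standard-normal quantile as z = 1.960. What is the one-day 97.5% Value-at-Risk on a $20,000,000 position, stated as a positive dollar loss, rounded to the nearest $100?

$335,000

VaR = −μ + z·σ = −(0.05%) + 1.960 × 0.88% = 1.675%.
On $20,000,000: 0.01675 × $20,000,000 = $335,000.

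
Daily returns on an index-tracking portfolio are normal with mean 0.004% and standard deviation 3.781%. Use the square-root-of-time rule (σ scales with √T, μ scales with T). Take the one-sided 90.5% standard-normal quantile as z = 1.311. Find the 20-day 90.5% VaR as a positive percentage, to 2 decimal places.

22.09%

σ_{20d} = 3.781% × √20 = 16.909%; μ_{20d} = 20 × 0.004% = 0.080%.
VaR = −(0.080%) + 1.311 × 16.909% = 22.088%.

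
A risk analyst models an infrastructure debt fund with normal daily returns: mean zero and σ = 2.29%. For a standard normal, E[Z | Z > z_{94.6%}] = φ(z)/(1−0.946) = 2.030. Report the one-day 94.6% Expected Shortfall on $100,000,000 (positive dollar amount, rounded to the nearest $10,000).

ES = 2.29% × 2.030 = 4.649%.
On $100,000,000: 0.04649 × $100,000,000 = $4,649,000.

$4,650,000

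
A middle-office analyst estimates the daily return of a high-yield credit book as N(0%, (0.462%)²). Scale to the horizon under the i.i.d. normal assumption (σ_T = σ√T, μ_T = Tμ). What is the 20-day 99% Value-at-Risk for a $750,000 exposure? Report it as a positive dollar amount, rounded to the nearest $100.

$36,000

At 99%, z = 2.326.
σ_{20d} = 0.462% × √20 = 2.066%.
VaR = 2.326 × 2.066% = 4.806%.
On $750,000: 0.04806 × $750,000 = $36,045.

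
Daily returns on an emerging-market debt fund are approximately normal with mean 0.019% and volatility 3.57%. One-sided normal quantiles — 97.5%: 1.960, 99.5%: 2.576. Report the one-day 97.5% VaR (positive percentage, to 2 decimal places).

6.98%

VaR = −μ + z·σ = −(0.019%) + 1.960 × 3.57% = 6.978%.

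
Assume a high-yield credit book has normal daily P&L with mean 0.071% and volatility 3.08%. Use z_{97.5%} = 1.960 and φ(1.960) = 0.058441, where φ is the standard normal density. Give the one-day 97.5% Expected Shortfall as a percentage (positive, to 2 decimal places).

7.13%

Tail multiplier: φ(z)/(1−α) = 0.058441 / 0.025 = 2.338.
ES = −(0.071%) + 3.08% × 2.338 = 7.130%.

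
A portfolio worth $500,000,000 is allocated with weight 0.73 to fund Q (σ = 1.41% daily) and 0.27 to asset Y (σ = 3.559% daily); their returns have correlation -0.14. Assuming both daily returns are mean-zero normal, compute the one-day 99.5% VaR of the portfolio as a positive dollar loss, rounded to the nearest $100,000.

$16,800,000

σ_p² = 0.73²·1.41² + 0.27²·3.559² + 2·-0.14·0.73·0.27·1.41·3.559 = 1.7059 (%²).
σ_p = √1.7059 = 1.306%.
At 99.5%, z = 2.576.
VaR = 2.576 × 1.306% = 3.364%; on $500,000,000 that is $16,820,000.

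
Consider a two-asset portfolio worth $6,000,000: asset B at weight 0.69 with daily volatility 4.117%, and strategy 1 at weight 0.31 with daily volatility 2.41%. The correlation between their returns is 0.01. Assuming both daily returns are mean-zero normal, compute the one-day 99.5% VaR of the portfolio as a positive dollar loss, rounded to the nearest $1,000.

$455,000

σ_p² = 0.69²·4.117² + 0.31²·2.41² + 2·0.01·0.69·0.31·4.117·2.41 = 8.6704 (%²).
σ_p = √8.6704 = 2.945%.
At 99.5%, z = 2.576.
VaR = 2.576 × 2.945% = 7.586%; on $6,000,000 that is $455,160.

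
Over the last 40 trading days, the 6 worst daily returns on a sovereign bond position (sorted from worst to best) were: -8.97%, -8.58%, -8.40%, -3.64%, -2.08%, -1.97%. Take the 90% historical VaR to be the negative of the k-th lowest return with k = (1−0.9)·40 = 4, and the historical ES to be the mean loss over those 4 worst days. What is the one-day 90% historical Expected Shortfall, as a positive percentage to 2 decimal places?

The 4 worst returns sum to -29.59%.
ES = −(-29.59%) / 4 = 7.3975% ≈ 7.40%.

7.40%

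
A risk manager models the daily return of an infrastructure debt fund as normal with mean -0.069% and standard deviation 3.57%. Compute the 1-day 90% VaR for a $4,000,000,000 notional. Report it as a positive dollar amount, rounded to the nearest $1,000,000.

At 90% one-sided, z = 1.282.
VaR = −μ + z·σ = −(-0.069%) + 1.282 × 3.57% = 4.646%.
On $4,000,000,000: 0.04646 × $4,000,000,000 = $185,840,000.

$186,000,000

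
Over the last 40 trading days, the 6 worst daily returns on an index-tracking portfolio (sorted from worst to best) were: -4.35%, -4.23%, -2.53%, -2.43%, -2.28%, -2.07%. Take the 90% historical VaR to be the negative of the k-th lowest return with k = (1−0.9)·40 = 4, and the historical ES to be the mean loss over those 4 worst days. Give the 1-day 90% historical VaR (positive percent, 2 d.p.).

2.43%

k = 4; the 4th lowest return is -2.43%, so VaR = 2.43%.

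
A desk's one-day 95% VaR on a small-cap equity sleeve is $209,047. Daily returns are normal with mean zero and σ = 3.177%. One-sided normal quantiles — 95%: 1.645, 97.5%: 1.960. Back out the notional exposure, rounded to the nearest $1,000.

VaR as a fraction of value: z·σ = 1.645 × 3.177% = 5.22616%.
Position = $209,047 / 0.0522616 = $4,000,008.

$4,000,000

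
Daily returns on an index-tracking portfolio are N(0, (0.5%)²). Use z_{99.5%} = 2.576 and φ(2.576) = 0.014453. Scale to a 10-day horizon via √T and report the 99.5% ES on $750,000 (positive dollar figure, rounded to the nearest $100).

σ_{10d} = 0.5% × √10 = 1.581%.
ES multiplier = φ(z)/(1−α) = 0.014453/0.005 = 2.891.
ES = 1.581% × 2.891 = 4.571%; on $750,000: $34,282.

$34,300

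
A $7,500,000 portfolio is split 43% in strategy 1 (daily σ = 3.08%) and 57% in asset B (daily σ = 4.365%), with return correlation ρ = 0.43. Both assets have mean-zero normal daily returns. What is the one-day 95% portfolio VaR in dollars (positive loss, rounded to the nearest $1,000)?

σ_p² = 0.43²·3.08² + 0.57²·4.365² + 2·0.43·0.43·0.57·3.08·4.365 = 10.7783 (%²).
σ_p = √10.7783 = 3.283%.
At 95%, z = 1.645.
VaR = 1.645 × 3.283% = 5.401%; on $7,500,000 that is $405,075.

$405,000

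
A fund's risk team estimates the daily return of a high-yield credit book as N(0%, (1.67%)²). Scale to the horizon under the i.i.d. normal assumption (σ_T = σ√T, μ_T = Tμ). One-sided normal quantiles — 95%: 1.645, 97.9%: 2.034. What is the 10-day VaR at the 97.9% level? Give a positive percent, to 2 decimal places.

10.74%

σ_{10d} = 1.67% × √10 = 5.281%.
VaR = 2.034 × 5.281% = 10.742%.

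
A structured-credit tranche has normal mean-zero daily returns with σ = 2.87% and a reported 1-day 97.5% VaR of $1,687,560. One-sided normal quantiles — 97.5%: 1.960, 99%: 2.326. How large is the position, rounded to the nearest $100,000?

VaR as a fraction of value: z·σ = 1.960 × 2.87% = 5.6252%.
Position = $1,687,560 / 0.056252 = $30,000,000.

$30,000,000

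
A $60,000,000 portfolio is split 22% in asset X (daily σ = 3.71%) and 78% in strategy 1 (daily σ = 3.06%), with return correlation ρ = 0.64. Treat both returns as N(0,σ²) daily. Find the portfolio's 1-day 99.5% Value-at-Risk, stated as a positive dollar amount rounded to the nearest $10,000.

σ_p² = 0.22²·3.71² + 0.78²·3.06² + 2·0.64·0.22·0.78·3.71·3.06 = 8.8566 (%²).
σ_p = √8.8566 = 2.976%.
At 99.5%, z = 2.576.
VaR = 2.576 × 2.976% = 7.666%; on $60,000,000 that is $4,599,600.

$4,600,000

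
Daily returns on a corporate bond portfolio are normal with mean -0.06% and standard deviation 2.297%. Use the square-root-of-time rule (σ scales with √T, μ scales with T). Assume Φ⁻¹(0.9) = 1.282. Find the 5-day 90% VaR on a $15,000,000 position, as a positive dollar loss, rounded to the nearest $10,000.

σ_{5d} = 2.297% × √5 = 5.136%; μ_{5d} = 5 × -0.06% = -0.300%.
VaR = −(-0.300%) + 1.282 × 5.136% = 6.884%.
On $15,000,000: 0.06884 × $15,000,000 = $1,032,600.

$1,030,000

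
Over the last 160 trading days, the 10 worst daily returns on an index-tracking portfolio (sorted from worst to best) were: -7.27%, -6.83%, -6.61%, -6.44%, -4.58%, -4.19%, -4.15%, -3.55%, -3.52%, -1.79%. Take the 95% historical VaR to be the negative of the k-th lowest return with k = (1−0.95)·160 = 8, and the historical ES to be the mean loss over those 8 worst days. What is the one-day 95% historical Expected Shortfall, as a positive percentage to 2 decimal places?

The 8 worst returns sum to -43.62%.
ES = −(-43.62%) / 8 = 5.4525% ≈ 5.45%.

5.45%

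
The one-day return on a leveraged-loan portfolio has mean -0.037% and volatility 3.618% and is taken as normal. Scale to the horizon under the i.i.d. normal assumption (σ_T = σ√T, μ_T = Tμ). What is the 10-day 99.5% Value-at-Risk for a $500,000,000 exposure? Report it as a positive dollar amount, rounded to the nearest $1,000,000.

At 99.5%, z = 2.576.
σ_{10d} = 3.618% × √10 = 11.441%; μ_{10d} = 10 × -0.037% = -0.370%.
VaR = −(-0.370%) + 2.576 × 11.441% = 29.842%.
On $500,000,000: 0.29842 × $500,000,000 = $149,210,000.

$149,000,000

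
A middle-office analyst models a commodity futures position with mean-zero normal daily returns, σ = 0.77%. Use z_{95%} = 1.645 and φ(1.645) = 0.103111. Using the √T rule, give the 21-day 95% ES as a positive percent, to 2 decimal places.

7.28%

σ_{21d} = 0.77% × √21 = 3.529%.
ES multiplier = φ(z)/(1−α) = 0.103111/0.05 = 2.062.
ES = 3.529% × 2.062 = 7.277%.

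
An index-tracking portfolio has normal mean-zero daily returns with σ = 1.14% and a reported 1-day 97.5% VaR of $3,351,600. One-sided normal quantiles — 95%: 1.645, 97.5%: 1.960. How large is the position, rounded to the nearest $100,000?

$150,000,000

VaR as a fraction of value: z·σ = 1.960 × 1.14% = 2.2344%.
Position = $3,351,600 / 0.022344 = $150,000,000.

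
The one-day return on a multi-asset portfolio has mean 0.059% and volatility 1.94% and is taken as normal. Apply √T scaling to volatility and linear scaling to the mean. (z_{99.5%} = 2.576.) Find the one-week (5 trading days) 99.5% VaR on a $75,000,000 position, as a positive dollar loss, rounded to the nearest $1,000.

σ_{5d} = 1.94% × √5 = 4.338%; μ_{5d} = 5 × 0.059% = 0.295%.
VaR = −(0.295%) + 2.576 × 4.338% = 10.880%.
On $75,000,000: 0.10880 × $75,000,000 = $8,160,000.

$8,160,000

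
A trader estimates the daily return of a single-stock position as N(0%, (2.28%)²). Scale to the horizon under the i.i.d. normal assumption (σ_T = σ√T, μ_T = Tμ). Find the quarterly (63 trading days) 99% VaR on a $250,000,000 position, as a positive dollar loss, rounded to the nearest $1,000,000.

$105,000,000

At 99%, z = 2.326.
σ_{63d} = 2.28% × √63 = 18.097%.
VaR = 2.326 × 18.097% = 42.094%.
On $250,000,000: 0.42094 × $250,000,000 = $105,235,000.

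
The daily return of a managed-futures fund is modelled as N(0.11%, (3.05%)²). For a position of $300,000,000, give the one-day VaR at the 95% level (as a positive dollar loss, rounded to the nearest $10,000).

At 95% one-sided, z = 1.645.
VaR = −μ + z·σ = −(0.11%) + 1.645 × 3.05% = 4.907%.
On $300,000,000: 0.04907 × $300,000,000 = $14,721,000.

$14,720,000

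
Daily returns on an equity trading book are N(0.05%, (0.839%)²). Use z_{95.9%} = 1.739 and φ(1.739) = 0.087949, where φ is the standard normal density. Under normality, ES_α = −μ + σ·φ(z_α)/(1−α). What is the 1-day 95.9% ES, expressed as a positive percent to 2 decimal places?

1.75%

Tail multiplier: φ(z)/(1−α) = 0.087949 / 0.041 = 2.145.
ES = −(0.05%) + 0.839% × 2.145 = 1.750%.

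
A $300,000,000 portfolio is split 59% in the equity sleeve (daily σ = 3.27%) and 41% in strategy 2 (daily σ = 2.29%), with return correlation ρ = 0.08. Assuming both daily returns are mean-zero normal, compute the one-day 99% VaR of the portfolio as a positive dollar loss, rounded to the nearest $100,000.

σ_p² = 0.59²·3.27² + 0.41²·2.29² + 2·0.08·0.59·0.41·3.27·2.29 = 4.8936 (%²).
σ_p = √4.8936 = 2.212%.
At 99%, z = 2.326.
VaR = 2.326 × 2.212% = 5.145%; on $300,000,000 that is $15,435,000.

$15,400,000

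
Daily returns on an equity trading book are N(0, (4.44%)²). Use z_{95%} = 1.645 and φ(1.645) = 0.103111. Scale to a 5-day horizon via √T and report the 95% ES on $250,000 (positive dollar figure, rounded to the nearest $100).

$51,200

σ_{5d} = 4.44% × √5 = 9.928%.
ES multiplier = φ(z)/(1−α) = 0.103111/0.05 = 2.062.
ES = 9.928% × 2.062 = 20.472%; on $250,000: $51,180.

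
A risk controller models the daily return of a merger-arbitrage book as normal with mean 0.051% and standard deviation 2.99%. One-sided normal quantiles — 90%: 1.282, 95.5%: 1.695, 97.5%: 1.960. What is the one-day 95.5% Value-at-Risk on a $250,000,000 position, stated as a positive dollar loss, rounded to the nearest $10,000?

$12,540,000

VaR = −μ + z·σ = −(0.051%) + 1.695 × 2.99% = 5.017%.
On $250,000,000: 0.05017 × $250,000,000 = $12,542,500.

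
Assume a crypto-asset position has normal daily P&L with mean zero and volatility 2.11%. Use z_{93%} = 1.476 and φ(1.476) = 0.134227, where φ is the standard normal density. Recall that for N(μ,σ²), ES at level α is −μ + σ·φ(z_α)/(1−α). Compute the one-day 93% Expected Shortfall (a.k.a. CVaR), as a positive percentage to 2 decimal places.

4.05%

Tail multiplier: φ(z)/(1−α) = 0.134227 / 0.07 = 1.918.
ES = 2.11% × 1.918 = 4.047%.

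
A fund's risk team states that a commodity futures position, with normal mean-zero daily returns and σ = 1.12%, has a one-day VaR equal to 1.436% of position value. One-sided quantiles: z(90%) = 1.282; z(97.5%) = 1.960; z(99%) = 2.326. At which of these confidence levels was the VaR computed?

90%

Implied z = VaR/σ = 1.436 / 1.12 = 1.282.
This matches z(90%) = 1.282.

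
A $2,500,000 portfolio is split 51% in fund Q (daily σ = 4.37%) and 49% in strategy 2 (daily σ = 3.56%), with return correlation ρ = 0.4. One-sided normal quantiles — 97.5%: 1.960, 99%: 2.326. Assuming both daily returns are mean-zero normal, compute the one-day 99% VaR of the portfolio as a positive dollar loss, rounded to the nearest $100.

$193,900

σ_p² = 0.51²·4.37² + 0.49²·3.56² + 2·0.4·0.51·0.49·4.37·3.56 = 11.1202 (%²).
σ_p = √11.1202 = 3.335%.
VaR = 2.326 × 3.335% = 7.757%; on $2,500,000 that is $193,925.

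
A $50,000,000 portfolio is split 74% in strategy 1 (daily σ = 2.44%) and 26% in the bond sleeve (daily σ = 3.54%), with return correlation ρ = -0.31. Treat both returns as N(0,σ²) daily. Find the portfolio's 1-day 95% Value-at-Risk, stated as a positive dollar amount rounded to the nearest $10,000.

σ_p² = 0.74²·2.44² + 0.26²·3.54² + 2·-0.31·0.74·0.26·2.44·3.54 = 3.0770 (%²).
σ_p = √3.0770 = 1.754%.
At 95%, z = 1.645.
VaR = 1.645 × 1.754% = 2.885%; on $50,000,000 that is $1,442,500.

$1,440,000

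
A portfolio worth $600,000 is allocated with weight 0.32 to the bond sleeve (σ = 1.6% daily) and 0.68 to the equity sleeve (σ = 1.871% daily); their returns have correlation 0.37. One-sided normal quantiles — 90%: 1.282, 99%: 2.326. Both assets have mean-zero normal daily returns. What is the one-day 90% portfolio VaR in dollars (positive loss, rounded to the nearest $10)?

σ_p² = 0.32²·1.6² + 0.68²·1.871² + 2·0.37·0.32·0.68·1.6·1.871 = 2.3629 (%²).
σ_p = √2.3629 = 1.537%.
VaR = 1.282 × 1.537% = 1.970%; on $600,000 that is $11,820.

$11,820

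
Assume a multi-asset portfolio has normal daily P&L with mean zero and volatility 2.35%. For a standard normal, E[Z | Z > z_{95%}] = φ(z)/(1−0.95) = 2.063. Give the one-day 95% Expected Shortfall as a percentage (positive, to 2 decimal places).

ES = 2.35% × 2.063 = 4.848%.

4.85%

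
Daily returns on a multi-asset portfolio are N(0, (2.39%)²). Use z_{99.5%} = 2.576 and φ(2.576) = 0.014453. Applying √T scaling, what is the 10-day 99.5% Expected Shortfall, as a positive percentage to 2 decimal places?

σ_{10d} = 2.39% × √10 = 7.558%.
ES multiplier = φ(z)/(1−α) = 0.014453/0.005 = 2.891.
ES = 7.558% × 2.891 = 21.850%.

21.85%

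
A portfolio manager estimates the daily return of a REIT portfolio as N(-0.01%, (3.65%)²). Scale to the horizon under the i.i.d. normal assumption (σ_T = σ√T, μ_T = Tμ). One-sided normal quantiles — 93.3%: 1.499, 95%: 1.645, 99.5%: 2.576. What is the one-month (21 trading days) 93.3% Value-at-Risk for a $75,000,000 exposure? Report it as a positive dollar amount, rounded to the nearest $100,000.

$19,000,000

σ_{21d} = 3.65% × √21 = 16.726%; μ_{21d} = 21 × -0.01% = -0.210%.
VaR = −(-0.210%) + 1.499 × 16.726% = 25.282%.
On $75,000,000: 0.25282 × $75,000,000 = $18,961,500.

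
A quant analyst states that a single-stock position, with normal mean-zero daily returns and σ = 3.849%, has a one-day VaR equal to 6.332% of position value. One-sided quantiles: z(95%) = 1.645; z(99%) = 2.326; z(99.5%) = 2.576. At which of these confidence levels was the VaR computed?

95%

Implied z = VaR/σ = 6.332 / 3.849 = 1.645.
This matches z(95%) = 1.645.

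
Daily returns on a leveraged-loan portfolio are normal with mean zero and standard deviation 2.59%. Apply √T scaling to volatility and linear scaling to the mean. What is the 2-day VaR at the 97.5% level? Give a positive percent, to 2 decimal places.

At 97.5%, z = 1.960.
σ_{2d} = 2.59% × √2 = 3.663%.
VaR = 1.960 × 3.663% = 7.179%.

7.18%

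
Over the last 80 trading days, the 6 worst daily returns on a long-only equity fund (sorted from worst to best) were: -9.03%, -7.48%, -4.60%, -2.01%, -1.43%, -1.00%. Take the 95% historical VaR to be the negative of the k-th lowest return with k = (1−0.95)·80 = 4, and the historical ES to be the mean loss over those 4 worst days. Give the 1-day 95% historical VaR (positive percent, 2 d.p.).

k = 4; the 4th lowest return is -2.01%, so VaR = 2.01%.

2.01%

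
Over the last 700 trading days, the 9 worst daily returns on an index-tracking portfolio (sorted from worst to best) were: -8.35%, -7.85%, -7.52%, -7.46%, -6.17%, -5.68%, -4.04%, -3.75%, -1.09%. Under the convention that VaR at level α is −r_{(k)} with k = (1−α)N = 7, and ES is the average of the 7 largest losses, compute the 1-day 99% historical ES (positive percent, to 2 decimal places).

The 7 worst returns sum to -47.07%.
ES = −(-47.07%) / 7 = 6.7242…% ≈ 6.72%.

6.72%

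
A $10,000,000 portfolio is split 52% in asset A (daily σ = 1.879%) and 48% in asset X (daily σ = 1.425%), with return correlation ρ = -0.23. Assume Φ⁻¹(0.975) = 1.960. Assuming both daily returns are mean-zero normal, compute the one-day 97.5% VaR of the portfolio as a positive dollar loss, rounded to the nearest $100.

σ_p² = 0.52²·1.879² + 0.48²·1.425² + 2·-0.23·0.52·0.48·1.879·1.425 = 1.1151 (%²).
σ_p = √1.1151 = 1.056%.
VaR = 1.960 × 1.056% = 2.070%; on $10,000,000 that is $207,000.

$207,000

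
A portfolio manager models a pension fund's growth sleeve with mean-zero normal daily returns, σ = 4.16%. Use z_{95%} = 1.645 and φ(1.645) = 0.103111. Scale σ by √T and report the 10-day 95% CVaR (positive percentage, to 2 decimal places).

σ_{10d} = 4.16% × √10 = 13.155%.
ES multiplier = φ(z)/(1−α) = 0.103111/0.05 = 2.062.
ES = 13.155% × 2.062 = 27.126%.

27.13%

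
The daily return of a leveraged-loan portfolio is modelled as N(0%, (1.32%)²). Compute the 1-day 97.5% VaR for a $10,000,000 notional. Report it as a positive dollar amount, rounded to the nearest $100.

At 97.5% one-sided, z = 1.960.
VaR = z·σ = 1.960 × 1.32% = 2.587%.
On $10,000,000: 0.02587 × $10,000,000 = $258,700.

$258,700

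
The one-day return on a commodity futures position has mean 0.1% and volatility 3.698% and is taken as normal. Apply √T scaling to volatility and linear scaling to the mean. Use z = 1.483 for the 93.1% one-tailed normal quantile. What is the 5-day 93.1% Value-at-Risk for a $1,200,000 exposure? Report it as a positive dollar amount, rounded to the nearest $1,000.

σ_{5d} = 3.698% × √5 = 8.269%; μ_{5d} = 5 × 0.1% = 0.500%.
VaR = −(0.500%) + 1.483 × 8.269% = 11.763%.
On $1,200,000: 0.11763 × $1,200,000 = $141,156.

$141,000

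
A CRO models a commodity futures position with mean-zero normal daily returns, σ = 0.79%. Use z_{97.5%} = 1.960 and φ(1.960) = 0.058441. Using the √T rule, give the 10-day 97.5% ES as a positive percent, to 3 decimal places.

σ_{10d} = 0.79% × √10 = 2.498%.
ES multiplier = φ(z)/(1−α) = 0.058441/0.025 = 2.338.
ES = 2.498% × 2.338 = 5.840%.

5.840%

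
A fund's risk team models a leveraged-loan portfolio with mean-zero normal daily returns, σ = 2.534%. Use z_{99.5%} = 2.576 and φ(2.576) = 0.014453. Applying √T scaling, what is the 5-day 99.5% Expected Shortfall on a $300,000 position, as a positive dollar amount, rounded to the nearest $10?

σ_{5d} = 2.534% × √5 = 5.666%.
ES multiplier = φ(z)/(1−α) = 0.014453/0.005 = 2.891.
ES = 5.666% × 2.891 = 16.380%; on $300,000: $49,140.

$49,140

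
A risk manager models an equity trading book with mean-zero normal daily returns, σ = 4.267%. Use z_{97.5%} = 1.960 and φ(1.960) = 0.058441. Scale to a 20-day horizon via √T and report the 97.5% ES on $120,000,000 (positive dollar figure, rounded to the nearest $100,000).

σ_{20d} = 4.267% × √20 = 19.083%.
ES multiplier = φ(z)/(1−α) = 0.058441/0.025 = 2.338.
ES = 19.083% × 2.338 = 44.616%; on $120,000,000: $53,539,200.

$53,500,000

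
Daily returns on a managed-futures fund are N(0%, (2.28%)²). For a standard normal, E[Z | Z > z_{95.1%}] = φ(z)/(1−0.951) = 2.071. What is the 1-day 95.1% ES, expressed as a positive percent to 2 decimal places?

ES = 2.28% × 2.071 = 4.722%.

4.72%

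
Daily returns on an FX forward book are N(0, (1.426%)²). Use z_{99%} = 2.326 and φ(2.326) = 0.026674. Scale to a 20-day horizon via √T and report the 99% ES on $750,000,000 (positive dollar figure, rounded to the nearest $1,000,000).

$128,000,000

σ_{20d} = 1.426% × √20 = 6.377%.
ES multiplier = φ(z)/(1−α) = 0.026674/0.01 = 2.667.
ES = 6.377% × 2.667 = 17.007%; on $750,000,000: $127,552,500.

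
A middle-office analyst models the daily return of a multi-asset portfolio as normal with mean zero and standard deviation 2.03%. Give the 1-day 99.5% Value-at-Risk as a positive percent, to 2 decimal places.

At 99.5% one-sided, z = 2.576.
VaR = z·σ = 2.576 × 2.03% = 5.229%.

5.23%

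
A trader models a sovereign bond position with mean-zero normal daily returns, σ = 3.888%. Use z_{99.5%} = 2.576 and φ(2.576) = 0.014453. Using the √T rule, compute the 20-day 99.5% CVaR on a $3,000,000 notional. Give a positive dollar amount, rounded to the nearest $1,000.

$1,508,000

σ_{20d} = 3.888% × √20 = 17.388%.
ES multiplier = φ(z)/(1−α) = 0.014453/0.005 = 2.891.
ES = 17.388% × 2.891 = 50.269%; on $3,000,000: $1,508,070.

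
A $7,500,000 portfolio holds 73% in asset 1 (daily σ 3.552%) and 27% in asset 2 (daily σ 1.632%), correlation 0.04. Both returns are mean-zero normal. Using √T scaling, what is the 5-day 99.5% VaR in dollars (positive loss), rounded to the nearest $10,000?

$1,140,000

σ_p = √(0.73²·3.552² + 0.27²·1.632² + 2·0.04·0.73·0.27·3.552·1.632) = 2.647%.
σ_{5d} = 2.647% × √5 = 5.919%.
z(99.5%) = 2.576.
VaR = 2.576 × 5.919% = 15.247%; on $7,500,000 that is $1,143,525.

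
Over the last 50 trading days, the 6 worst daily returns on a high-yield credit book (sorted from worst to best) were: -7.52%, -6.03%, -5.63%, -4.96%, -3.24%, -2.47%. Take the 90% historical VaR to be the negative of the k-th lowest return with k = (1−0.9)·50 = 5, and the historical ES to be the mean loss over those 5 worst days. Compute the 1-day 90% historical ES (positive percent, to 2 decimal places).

5.48%

The 5 worst returns sum to -27.38%.
ES = −(-27.38%) / 5 = 5.476% ≈ 5.48%.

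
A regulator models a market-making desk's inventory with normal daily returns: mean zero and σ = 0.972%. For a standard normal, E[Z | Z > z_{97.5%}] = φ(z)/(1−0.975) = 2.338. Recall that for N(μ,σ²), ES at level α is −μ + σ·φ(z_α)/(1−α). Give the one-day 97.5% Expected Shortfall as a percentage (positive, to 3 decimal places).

2.273%

ES = 0.972% × 2.338 = 2.273%.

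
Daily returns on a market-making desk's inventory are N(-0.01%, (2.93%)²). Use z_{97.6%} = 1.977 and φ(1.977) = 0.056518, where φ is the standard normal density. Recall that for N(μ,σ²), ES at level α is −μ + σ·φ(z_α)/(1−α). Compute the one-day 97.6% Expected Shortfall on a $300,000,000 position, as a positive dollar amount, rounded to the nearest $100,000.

$20,700,000

Tail multiplier: φ(z)/(1−α) = 0.056518 / 0.024 = 2.355.
ES = −(-0.01%) + 2.93% × 2.355 = 6.910%.
On $300,000,000: 0.06910 × $300,000,000 = $20,730,000.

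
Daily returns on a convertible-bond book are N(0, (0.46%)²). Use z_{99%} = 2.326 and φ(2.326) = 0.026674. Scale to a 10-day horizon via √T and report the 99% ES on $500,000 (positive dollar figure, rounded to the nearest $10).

$19,400

σ_{10d} = 0.46% × √10 = 1.455%.
ES multiplier = φ(z)/(1−α) = 0.026674/0.01 = 2.667.
ES = 1.455% × 2.667 = 3.880%; on $500,000: $19,400.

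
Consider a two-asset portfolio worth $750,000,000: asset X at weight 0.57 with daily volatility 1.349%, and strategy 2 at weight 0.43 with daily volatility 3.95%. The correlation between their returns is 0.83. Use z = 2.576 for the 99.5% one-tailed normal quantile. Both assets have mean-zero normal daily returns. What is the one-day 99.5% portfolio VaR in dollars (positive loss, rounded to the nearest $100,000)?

σ_p² = 0.57²·1.349² + 0.43²·3.95² + 2·0.83·0.57·0.43·1.349·3.95 = 5.6442 (%²).
σ_p = √5.6442 = 2.376%.
VaR = 2.576 × 2.376% = 6.121%; on $750,000,000 that is $45,907,500.

$45,900,000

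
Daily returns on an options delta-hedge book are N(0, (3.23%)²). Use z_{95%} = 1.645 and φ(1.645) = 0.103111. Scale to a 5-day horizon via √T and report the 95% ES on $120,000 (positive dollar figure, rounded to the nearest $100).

σ_{5d} = 3.23% × √5 = 7.222%.
ES multiplier = φ(z)/(1−α) = 0.103111/0.05 = 2.062.
ES = 7.222% × 2.062 = 14.892%; on $120,000: $17,870.

$17,900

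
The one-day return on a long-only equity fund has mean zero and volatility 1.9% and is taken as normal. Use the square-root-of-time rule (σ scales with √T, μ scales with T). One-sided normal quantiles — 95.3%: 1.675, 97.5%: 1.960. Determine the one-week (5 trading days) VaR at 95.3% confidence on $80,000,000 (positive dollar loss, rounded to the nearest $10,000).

σ_{5d} = 1.9% × √5 = 4.249%.
VaR = 1.675 × 4.249% = 7.117%.
On $80,000,000: 0.07117 × $80,000,000 = $5,693,600.

$5,690,000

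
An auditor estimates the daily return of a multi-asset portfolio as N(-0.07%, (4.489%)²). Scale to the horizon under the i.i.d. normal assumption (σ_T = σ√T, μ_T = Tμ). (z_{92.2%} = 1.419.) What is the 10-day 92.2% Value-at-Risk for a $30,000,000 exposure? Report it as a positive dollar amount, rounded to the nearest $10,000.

$6,250,000

σ_{10d} = 4.489% × √10 = 14.195%; μ_{10d} = 10 × -0.07% = -0.700%.
VaR = −(-0.700%) + 1.419 × 14.195% = 20.843%.
On $30,000,000: 0.20843 × $30,000,000 = $6,252,900.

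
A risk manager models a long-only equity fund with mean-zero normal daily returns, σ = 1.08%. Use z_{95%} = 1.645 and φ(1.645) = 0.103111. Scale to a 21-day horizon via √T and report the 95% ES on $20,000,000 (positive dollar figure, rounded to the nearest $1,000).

σ_{21d} = 1.08% × √21 = 4.949%.
ES multiplier = φ(z)/(1−α) = 0.103111/0.05 = 2.062.
ES = 4.949% × 2.062 = 10.205%; on $20,000,000: $2,041,000.

$2,041,000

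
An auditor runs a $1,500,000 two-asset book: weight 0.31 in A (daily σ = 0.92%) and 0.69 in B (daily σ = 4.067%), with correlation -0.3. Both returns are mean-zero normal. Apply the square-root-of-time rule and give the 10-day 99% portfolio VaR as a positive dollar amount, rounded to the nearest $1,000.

σ_p = √(0.31²·0.92² + 0.69²·4.067² + 2·-0.3·0.31·0.69·0.92·4.067) = 2.734%.
σ_{10d} = 2.734% × √10 = 8.646%.
z(99%) = 2.326.
VaR = 2.326 × 8.646% = 20.111%; on $1,500,000 that is $301,665.

$302,000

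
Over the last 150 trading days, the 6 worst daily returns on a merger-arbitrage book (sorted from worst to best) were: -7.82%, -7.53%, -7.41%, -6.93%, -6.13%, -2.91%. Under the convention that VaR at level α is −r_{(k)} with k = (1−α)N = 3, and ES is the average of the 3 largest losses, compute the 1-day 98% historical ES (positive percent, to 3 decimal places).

The 3 worst returns sum to -22.76%.
ES = −(-22.76%) / 3 = 7.5866…% ≈ 7.587%.

7.587%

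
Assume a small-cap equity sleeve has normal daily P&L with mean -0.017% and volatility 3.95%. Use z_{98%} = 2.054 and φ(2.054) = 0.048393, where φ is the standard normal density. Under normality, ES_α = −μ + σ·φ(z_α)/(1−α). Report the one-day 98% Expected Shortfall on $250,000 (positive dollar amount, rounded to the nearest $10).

Tail multiplier: φ(z)/(1−α) = 0.048393 / 0.02 = 2.420.
ES = −(-0.017%) + 3.95% × 2.420 = 9.576%.
On $250,000: 0.09576 × $250,000 = $23,940.

$23,940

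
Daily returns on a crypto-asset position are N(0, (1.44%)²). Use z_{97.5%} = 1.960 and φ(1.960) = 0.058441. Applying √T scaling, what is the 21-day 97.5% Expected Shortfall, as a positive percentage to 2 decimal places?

15.43%

σ_{21d} = 1.44% × √21 = 6.599%.
ES multiplier = φ(z)/(1−α) = 0.058441/0.025 = 2.338.
ES = 6.599% × 2.338 = 15.428%.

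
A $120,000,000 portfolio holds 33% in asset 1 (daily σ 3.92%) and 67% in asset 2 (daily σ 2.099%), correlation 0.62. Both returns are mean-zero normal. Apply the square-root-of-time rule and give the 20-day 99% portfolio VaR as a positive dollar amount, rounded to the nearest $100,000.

σ_p = √(0.33²·3.92² + 0.67²·2.099² + 2·0.62·0.33·0.67·3.92·2.099) = 2.430%.
σ_{20d} = 2.430% × √20 = 10.867%.
z(99%) = 2.326.
VaR = 2.326 × 10.867% = 25.277%; on $120,000,000 that is $30,332,400.

$30,300,000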